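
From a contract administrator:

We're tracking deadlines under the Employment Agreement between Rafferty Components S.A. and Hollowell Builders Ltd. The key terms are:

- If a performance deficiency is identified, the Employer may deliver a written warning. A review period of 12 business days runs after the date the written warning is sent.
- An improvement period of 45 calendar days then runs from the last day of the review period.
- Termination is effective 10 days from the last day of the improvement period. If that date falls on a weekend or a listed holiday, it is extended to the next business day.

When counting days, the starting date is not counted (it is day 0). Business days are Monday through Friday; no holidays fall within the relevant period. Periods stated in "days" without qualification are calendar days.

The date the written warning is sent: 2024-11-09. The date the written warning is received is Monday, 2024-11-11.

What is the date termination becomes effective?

From Saturday, 2024-11-09, 12 business days (Nov 11, Nov 12, Nov 13, Nov 14, …, Nov 22, Nov 25, Nov 26, skipping weekends) brings us to Tuesday, 2024-11-26, which is the last day of the review period.
The last day of the improvement period: 45 calendar days after 2024-11-26 is 2025-01-10.
The date termination becomes effective: 10 calendar days after 2025-01-10 is 2025-01-20. 2025-01-20 is a Monday, so no roll-forward applies.

2025-01-20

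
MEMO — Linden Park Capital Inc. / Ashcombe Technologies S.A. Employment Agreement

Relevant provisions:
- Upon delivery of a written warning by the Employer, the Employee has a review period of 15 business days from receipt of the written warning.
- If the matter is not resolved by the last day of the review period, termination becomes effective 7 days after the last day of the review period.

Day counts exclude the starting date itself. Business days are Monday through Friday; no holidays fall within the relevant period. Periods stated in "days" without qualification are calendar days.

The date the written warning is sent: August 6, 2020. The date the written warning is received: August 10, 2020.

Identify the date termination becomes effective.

September 7, 2020

From Monday, August 10, 2020, 15 business days (Aug 11, Aug 12, Aug 13, Aug 14, …, Aug 27, Aug 28, Aug 31, skipping weekends) brings us to Monday, August 31, 2020, which is the last day of the review period.
The date termination becomes effective: 7 calendar days after August 31, 2020 is September 7, 2020.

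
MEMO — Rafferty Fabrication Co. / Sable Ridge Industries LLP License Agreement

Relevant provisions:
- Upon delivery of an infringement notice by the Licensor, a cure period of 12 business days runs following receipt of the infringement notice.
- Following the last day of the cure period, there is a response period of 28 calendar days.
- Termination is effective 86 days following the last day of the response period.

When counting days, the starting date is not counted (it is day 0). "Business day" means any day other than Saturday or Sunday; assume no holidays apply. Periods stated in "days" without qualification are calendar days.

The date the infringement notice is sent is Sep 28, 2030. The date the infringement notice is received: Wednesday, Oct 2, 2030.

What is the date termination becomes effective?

The last day of the cure period: counting 12 business days from Wednesday, Oct 2, 2030 (Oct 3, Oct 4, Oct 7, Oct 8, …, Oct 16, Oct 17, Oct 18, skipping weekends) reaches Friday, Oct 18, 2030.
The last day of the response period: Oct 18, 2030 + 28 days = Nov 15, 2030.
Adding 86 calendar days to Nov 15, 2030 gives Feb 9, 2031, which is the date termination becomes effective.

Feb 9, 2031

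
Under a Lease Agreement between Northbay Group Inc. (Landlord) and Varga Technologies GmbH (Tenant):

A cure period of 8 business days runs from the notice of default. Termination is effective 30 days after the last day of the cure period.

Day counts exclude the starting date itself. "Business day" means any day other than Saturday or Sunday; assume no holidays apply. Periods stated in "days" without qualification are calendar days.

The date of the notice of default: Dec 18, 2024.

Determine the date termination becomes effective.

From Wednesday, Dec 18, 2024, 8 business days (Dec 19, Dec 20, Dec 23, Dec 24, Dec 25, Dec 26, Dec 27, Dec 30, skipping weekends) brings us to Monday, Dec 30, 2024, which is the last day of the cure period.
The date termination becomes effective: Dec 30, 2024 + 30 days = Jan 29, 2025.

Jan 29, 2025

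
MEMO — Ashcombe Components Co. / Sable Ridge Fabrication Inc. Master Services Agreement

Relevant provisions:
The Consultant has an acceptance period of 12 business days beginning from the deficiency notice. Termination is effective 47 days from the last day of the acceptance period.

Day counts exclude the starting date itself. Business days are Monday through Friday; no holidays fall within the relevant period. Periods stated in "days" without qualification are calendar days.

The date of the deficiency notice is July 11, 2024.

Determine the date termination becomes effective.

September 14, 2024

The last day of the acceptance period: 12 business days after Thursday, July 11, 2024, skipping weekends — Jul 12, Jul 15, Jul 16, Jul 17, …, Jul 25, Jul 26, Jul 29 — lands on Monday, July 29, 2024.
Adding 47 calendar days to July 29, 2024 gives September 14, 2024, which is the date termination becomes effective.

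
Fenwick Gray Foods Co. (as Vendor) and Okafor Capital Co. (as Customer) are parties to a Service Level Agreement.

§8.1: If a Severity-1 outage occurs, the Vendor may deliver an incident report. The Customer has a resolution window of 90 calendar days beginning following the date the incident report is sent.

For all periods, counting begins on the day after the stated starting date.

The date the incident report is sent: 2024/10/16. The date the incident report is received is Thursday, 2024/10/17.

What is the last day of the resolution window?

2025/01/14

The last day of the resolution window: 90 calendar days after 2024/10/16 is 2025/01/14.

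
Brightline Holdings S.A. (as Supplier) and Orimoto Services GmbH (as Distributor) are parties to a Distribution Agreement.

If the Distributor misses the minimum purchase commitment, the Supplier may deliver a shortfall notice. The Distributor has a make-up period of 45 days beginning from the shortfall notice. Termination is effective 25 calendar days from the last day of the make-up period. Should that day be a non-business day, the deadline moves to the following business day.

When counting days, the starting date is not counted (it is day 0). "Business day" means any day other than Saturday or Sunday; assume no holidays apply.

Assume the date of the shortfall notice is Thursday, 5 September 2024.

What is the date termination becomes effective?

The last day of the make-up period: 5 September 2024 + 45 days = 20 October 2024.
Adding 25 calendar days to 20 October 2024 gives 14 November 2024, which is the date termination becomes effective. 14 November 2024 is a Thursday, so no roll-forward applies.

14 November 2024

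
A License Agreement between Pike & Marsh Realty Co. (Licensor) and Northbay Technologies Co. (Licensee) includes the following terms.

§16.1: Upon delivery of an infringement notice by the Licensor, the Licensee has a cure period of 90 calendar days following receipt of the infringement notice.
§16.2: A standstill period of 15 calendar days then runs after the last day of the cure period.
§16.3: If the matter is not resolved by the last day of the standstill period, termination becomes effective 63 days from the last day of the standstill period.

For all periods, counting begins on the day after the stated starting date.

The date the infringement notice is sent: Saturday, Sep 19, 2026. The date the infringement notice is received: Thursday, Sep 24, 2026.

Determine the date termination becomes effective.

Mar 11, 2027

The last day of the cure period: 90 calendar days after Sep 24, 2026 is Dec 23, 2026.
The last day of the standstill period: Dec 23, 2026 + 15 days = Jan 7, 2027.
The date termination becomes effective: 63 calendar days after Jan 7, 2027 is Mar 11, 2027.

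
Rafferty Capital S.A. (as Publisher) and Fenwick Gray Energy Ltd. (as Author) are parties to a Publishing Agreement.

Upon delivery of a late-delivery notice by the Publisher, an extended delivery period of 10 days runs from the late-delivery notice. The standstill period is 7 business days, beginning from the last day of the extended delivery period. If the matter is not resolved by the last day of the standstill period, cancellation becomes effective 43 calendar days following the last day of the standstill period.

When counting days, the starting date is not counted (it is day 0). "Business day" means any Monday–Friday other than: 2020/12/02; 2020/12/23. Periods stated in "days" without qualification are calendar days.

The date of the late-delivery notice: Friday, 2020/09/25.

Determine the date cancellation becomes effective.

2020/11/26

The last day of the extended delivery period: 2020/09/25 + 10 days = 2020/10/05.
The last day of the standstill period: 7 business days after Monday, 2020/10/05, skipping weekends — Oct 6, Oct 7, Oct 8, Oct 9, Oct 12, Oct 13, Oct 14 — lands on Wednesday, 2020/10/14.
Adding 43 calendar days to 2020/10/14 gives 2020/11/26, which is the date cancellation becomes effective.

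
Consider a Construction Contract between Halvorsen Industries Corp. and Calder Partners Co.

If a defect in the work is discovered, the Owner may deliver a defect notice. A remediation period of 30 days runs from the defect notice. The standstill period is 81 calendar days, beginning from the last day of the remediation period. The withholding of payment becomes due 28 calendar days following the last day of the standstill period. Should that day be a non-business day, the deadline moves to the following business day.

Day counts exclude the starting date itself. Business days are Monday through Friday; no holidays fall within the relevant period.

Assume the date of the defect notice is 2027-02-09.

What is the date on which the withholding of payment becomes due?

2027-06-28

The last day of the remediation period: 2027-02-09 + 30 days = 2027-03-11.
The last day of the standstill period: 2027-03-11 + 81 days = 2027-05-31.
The date on which the withholding of payment becomes due: 28 calendar days after 2027-05-31 is 2027-06-28. 2027-06-28 is a Monday, so no roll-forward applies.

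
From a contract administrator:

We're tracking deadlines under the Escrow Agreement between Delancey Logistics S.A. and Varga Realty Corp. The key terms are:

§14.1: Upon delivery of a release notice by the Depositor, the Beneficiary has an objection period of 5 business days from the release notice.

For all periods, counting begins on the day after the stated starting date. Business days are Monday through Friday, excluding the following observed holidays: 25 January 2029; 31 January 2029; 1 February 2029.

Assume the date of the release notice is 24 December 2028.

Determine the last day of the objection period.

29 December 2028

The last day of the objection period: 5 business days after Sunday, 24 December 2028, skipping weekends — Dec 25, Dec 26, Dec 27, Dec 28, Dec 29 — lands on Friday, 29 December 2028.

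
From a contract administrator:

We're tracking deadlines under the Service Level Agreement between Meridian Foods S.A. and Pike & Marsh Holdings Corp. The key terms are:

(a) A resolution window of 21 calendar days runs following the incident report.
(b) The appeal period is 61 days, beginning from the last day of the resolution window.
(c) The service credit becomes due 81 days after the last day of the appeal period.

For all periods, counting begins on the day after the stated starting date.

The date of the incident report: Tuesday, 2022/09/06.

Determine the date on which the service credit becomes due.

Adding 21 calendar days to 2022/09/06 gives 2022/09/27, which is the last day of the resolution window.
The last day of the appeal period: 61 calendar days after 2022/09/27 is 2022/11/27.
The date on which the service credit becomes due: 2022/11/27 + 81 days = 2023/02/16.

2023/02/16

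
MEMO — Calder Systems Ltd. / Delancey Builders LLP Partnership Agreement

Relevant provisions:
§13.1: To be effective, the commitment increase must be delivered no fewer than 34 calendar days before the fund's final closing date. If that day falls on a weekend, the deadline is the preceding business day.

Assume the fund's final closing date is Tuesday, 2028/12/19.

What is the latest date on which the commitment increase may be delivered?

2028/12/19 minus 34 days is 2028/11/15. That is a Wednesday, so no adjustment is needed.

2028/11/15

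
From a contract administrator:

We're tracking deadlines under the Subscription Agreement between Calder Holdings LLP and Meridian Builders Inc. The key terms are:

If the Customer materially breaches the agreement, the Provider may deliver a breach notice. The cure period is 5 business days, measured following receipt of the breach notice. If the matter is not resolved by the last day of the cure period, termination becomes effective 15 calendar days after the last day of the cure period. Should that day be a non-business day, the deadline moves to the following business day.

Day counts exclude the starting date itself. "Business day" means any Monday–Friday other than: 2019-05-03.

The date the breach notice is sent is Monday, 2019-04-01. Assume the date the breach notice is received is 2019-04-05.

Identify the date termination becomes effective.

From Friday, 2019-04-05, 5 business days (Apr 8, Apr 9, Apr 10, Apr 11, Apr 12, skipping weekends) brings us to Friday, 2019-04-12, which is the last day of the cure period.
The date termination becomes effective: 15 calendar days after 2019-04-12 is 2019-04-27. That falls on a Saturday, so it rolls to the next business day, Monday, 2019-04-29.

2019-04-29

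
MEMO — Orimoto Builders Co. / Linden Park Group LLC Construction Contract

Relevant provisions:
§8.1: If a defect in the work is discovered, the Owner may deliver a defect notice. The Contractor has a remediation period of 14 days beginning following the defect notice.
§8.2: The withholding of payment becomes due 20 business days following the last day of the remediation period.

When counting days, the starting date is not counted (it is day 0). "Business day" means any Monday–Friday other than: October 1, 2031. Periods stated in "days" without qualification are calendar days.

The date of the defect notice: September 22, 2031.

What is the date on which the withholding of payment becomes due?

Adding 14 calendar days to September 22, 2031 gives October 6, 2031, which is the last day of the remediation period.
The date on which the withholding of payment becomes due: counting 20 business days from Monday, October 6, 2031 (Oct 7, Oct 8, Oct 9, Oct 10, …, Oct 30, Oct 31, Nov 3, skipping weekends) reaches Monday, November 3, 2031.

November 3, 2031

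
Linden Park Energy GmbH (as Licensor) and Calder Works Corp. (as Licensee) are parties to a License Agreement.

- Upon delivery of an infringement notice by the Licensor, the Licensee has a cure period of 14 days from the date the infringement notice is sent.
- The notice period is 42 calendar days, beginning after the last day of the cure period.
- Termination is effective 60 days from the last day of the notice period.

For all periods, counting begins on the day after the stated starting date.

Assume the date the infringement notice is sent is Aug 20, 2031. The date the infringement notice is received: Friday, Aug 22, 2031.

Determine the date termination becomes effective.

Dec 14, 2031

Adding 14 calendar days to Aug 20, 2031 gives Sep 3, 2031, which is the last day of the cure period.
The last day of the notice period: 42 calendar days after Sep 3, 2031 is Oct 15, 2031.
Adding 60 calendar days to Oct 15, 2031 gives Dec 14, 2031, which is the date termination becomes effective.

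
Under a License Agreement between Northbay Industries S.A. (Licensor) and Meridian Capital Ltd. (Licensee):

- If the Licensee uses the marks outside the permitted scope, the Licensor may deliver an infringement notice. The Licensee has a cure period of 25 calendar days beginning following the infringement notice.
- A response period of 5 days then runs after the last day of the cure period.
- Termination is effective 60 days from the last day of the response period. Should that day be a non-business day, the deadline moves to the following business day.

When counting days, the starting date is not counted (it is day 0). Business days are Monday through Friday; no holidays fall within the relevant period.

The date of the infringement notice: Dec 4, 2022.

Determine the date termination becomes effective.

Adding 25 calendar days to Dec 4, 2022 gives Dec 29, 2022, which is the last day of the cure period.
The last day of the response period: 5 calendar days after Dec 29, 2022 is Jan 3, 2023.
Adding 60 calendar days to Jan 3, 2023 gives Mar 4, 2023, which is the date termination becomes effective. That falls on a Saturday, so it rolls to the next business day, Monday, Mar 6, 2023.

Mar 6, 2023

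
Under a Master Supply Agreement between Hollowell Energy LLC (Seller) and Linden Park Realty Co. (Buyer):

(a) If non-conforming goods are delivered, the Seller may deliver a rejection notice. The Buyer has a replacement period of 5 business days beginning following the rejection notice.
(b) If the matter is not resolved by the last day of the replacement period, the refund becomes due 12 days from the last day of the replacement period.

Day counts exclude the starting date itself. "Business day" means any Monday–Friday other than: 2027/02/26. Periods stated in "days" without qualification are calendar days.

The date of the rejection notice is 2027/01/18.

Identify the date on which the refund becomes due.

2027/02/06

The last day of the replacement period: counting 5 business days from Monday, 2027/01/18 (Jan 19, Jan 20, Jan 21, Jan 22, Jan 25, skipping weekends) reaches Monday, 2027/01/25.
The date on which the refund becomes due: 2027/01/25 + 12 days = 2027/02/06.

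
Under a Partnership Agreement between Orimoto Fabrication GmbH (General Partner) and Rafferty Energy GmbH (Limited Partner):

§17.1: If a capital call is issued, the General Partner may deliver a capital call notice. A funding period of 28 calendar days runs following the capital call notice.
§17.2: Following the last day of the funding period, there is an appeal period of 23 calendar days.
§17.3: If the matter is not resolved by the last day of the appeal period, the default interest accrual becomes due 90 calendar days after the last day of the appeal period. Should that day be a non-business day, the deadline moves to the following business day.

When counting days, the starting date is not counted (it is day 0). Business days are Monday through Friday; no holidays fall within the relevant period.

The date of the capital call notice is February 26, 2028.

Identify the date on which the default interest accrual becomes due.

The last day of the funding period: February 26, 2028 + 28 days = March 25, 2028.
The last day of the appeal period: 23 calendar days after March 25, 2028 is April 17, 2028.
Adding 90 calendar days to April 17, 2028 gives July 16, 2028, which is the date on which the default interest accrual becomes due. That falls on a Sunday, so it rolls to the next business day, Monday, July 17, 2028.

July 17, 2028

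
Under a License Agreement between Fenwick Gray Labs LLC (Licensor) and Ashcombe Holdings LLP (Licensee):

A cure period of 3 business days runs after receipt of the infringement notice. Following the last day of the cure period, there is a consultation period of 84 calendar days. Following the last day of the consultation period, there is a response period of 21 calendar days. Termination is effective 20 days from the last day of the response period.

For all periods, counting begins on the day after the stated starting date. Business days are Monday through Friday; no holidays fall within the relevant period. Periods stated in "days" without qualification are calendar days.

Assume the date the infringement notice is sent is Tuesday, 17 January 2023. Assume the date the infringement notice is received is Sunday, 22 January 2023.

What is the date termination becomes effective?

The last day of the cure period: 3 business days after Sunday, 22 January 2023, skipping weekends — Jan 23, Jan 24, Jan 25 — lands on Wednesday, 25 January 2023.
Adding 84 calendar days to 25 January 2023 gives 19 April 2023, which is the last day of the consultation period.
The last day of the response period: 19 April 2023 + 21 days = 10 May 2023.
Adding 20 calendar days to 10 May 2023 gives 30 May 2023, which is the date termination becomes effective.

30 May 2023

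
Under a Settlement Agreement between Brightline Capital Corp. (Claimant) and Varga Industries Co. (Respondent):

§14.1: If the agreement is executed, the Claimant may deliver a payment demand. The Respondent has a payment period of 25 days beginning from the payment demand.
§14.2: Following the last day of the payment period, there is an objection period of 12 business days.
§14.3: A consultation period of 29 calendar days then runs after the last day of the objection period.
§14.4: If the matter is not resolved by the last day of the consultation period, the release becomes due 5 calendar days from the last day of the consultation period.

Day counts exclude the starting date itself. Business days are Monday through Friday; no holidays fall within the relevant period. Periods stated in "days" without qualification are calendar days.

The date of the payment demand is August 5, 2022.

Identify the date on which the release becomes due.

October 19, 2022

The last day of the payment period: August 5, 2022 + 25 days = August 30, 2022.
The last day of the objection period: counting 12 business days from Tuesday, August 30, 2022 (Aug 31, Sep 1, Sep 2, Sep 5, …, Sep 13, Sep 14, Sep 15, skipping weekends) reaches Thursday, September 15, 2022.
Adding 29 calendar days to September 15, 2022 gives October 14, 2022, which is the last day of the consultation period.
The date on which the release becomes due: October 14, 2022 + 5 days = October 19, 2022.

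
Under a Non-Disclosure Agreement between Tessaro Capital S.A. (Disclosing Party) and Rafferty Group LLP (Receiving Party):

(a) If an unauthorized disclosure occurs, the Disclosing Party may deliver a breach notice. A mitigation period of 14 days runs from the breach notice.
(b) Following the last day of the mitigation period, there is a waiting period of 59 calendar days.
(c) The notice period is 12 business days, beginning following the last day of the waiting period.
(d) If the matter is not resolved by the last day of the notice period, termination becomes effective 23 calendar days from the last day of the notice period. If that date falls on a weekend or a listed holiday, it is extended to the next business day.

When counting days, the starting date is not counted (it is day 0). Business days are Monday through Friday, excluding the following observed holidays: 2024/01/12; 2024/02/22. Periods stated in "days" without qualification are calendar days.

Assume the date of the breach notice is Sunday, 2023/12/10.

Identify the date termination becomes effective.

Adding 14 calendar days to 2023/12/10 gives 2023/12/24, which is the last day of the mitigation period.
Adding 59 calendar days to 2023/12/24 gives 2024/02/21, which is the last day of the waiting period.
From Wednesday, 2024/02/21, 12 business days (Feb 23, Feb 26, Feb 27, Feb 28, …, Mar 7, Mar 8, Mar 11, skipping weekends and the listed holiday on Feb 22) brings us to Monday, 2024/03/11, which is the last day of the notice period.
The date termination becomes effective: 2024/03/11 + 23 days = 2024/04/03. 2024/04/03 is a Wednesday and is not a listed holiday, so no roll-forward applies.

2024/04/03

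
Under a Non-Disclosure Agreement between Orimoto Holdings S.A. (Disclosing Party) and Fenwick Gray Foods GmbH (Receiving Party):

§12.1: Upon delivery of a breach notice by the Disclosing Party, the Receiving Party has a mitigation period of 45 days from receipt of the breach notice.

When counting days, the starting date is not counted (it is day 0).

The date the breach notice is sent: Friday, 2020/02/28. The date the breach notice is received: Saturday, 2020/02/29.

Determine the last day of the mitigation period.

The last day of the mitigation period: 45 calendar days after 2020/02/29 is 2020/04/14.

2020/04/14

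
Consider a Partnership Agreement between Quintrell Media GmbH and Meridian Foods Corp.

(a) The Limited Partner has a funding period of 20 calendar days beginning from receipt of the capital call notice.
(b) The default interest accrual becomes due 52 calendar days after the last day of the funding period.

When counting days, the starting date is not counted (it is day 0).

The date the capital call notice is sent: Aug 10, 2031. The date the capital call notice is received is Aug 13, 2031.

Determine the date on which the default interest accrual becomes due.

The last day of the funding period: 20 calendar days after Aug 13, 2031 is Sep 2, 2031.
Adding 52 calendar days to Sep 2, 2031 gives Oct 24, 2031, which is the date on which the default interest accrual becomes due.

Oct 24, 2031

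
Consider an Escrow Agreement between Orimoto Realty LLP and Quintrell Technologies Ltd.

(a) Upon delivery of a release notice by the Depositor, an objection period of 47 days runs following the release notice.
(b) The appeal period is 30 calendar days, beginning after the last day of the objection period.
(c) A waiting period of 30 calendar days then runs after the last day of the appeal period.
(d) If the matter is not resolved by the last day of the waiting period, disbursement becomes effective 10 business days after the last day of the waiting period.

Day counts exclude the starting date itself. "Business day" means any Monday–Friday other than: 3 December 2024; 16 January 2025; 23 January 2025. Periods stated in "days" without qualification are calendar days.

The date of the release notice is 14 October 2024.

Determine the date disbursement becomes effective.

12 February 2025

The last day of the objection period: 14 October 2024 + 47 days = 30 November 2024.
The last day of the appeal period: 30 November 2024 + 30 days = 30 December 2024.
The last day of the waiting period: 30 December 2024 + 30 days = 29 January 2025.
The date disbursement becomes effective: counting 10 business days from Wednesday, 29 January 2025 (Jan 30, Jan 31, Feb 3, Feb 4, Feb 5, Feb 6, Feb 7, Feb 10, Feb 11, Feb 12, skipping weekends) reaches Wednesday, 12 February 2025.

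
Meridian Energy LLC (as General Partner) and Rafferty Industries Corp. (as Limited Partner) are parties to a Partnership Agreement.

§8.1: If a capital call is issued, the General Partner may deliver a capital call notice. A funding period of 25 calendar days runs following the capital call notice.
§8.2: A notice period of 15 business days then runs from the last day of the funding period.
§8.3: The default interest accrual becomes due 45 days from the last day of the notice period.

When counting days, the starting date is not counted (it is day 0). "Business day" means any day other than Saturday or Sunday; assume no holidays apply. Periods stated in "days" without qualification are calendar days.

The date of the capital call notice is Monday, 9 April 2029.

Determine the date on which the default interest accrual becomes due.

9 July 2029

The last day of the funding period: 9 April 2029 + 25 days = 4 May 2029.
The last day of the notice period: counting 15 business days from Friday, 4 May 2029 (May 7, May 8, May 9, May 10, …, May 23, May 24, May 25, skipping weekends) reaches Friday, 25 May 2029.
The date on which the default interest accrual becomes due: 25 May 2029 + 45 days = 9 July 2029.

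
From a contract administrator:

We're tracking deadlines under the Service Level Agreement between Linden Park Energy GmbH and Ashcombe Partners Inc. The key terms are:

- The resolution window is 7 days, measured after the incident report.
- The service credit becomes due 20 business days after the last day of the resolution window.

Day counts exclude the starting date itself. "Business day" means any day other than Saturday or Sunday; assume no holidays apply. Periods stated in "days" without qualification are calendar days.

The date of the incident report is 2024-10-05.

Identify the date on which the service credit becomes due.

The last day of the resolution window: 7 calendar days after 2024-10-05 is 2024-10-12.
The date on which the service credit becomes due: 20 business days after Saturday, 2024-10-12, skipping weekends — Oct 14, Oct 15, Oct 16, Oct 17, …, Nov 6, Nov 7, Nov 8 — lands on Friday, 2024-11-08.

2024-11-08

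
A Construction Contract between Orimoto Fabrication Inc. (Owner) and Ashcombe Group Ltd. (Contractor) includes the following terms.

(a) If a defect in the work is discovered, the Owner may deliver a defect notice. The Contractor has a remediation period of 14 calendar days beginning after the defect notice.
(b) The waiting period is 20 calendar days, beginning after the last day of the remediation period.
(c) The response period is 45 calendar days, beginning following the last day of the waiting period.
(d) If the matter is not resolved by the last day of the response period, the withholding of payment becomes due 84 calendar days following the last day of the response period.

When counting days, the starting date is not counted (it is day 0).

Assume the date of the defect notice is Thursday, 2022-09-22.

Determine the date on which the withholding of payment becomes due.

2023-03-04

Adding 14 calendar days to 2022-09-22 gives 2022-10-06, which is the last day of the remediation period.
The last day of the waiting period: 20 calendar days after 2022-10-06 is 2022-10-26.
Adding 45 calendar days to 2022-10-26 gives 2022-12-10, which is the last day of the response period.
The date on which the withholding of payment becomes due: 2022-12-10 + 84 days = 2023-03-04.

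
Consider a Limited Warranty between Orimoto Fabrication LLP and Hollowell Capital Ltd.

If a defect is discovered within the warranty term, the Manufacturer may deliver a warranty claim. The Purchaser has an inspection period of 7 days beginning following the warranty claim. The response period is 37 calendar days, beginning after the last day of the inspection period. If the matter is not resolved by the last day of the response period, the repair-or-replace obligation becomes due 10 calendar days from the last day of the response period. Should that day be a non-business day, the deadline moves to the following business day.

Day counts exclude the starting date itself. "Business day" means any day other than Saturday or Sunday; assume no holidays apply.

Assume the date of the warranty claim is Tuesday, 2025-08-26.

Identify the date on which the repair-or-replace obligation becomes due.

2025-10-20

Adding 7 calendar days to 2025-08-26 gives 2025-09-02, which is the last day of the inspection period.
Adding 37 calendar days to 2025-09-02 gives 2025-10-09, which is the last day of the response period.
The date on which the repair-or-replace obligation becomes due: 2025-10-09 + 10 days = 2025-10-19. That falls on a Sunday, so it rolls to the next business day, Monday, 2025-10-20.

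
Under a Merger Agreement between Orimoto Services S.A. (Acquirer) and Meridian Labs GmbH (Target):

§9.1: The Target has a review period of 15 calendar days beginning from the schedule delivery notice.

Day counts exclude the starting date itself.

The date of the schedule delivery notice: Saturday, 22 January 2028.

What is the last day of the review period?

6 February 2028

The last day of the review period: 15 calendar days after 22 January 2028 is 6 February 2028.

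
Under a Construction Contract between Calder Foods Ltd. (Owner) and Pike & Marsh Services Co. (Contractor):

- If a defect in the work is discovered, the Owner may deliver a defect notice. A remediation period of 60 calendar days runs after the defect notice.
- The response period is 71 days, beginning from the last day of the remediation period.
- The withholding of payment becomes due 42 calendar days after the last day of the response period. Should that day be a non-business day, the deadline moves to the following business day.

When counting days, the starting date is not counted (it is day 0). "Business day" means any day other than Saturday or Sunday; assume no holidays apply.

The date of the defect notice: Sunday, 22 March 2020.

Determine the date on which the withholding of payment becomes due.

11 September 2020

The last day of the remediation period: 22 March 2020 + 60 days = 21 May 2020.
Adding 71 calendar days to 21 May 2020 gives 31 July 2020, which is the last day of the response period.
Adding 42 calendar days to 31 July 2020 gives 11 September 2020, which is the date on which the withholding of payment becomes due. 11 September 2020 is a Friday, so no roll-forward applies.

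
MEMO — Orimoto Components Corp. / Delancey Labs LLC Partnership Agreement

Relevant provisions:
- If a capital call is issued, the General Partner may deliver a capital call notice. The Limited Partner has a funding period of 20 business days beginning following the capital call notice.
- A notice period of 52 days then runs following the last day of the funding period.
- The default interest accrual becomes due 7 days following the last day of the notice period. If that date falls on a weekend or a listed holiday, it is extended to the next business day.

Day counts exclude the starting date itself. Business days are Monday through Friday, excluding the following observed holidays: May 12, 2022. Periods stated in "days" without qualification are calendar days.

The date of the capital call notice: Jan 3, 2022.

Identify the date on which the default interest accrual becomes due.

Mar 31, 2022

The last day of the funding period: counting 20 business days from Monday, Jan 3, 2022 (Jan 4, Jan 5, Jan 6, Jan 7, …, Jan 27, Jan 28, Jan 31, skipping weekends) reaches Monday, Jan 31, 2022.
The last day of the notice period: Jan 31, 2022 + 52 days = Mar 24, 2022.
The date on which the default interest accrual becomes due: Mar 24, 2022 + 7 days = Mar 31, 2022. Mar 31, 2022 is a Thursday and is not a listed holiday, so no roll-forward applies.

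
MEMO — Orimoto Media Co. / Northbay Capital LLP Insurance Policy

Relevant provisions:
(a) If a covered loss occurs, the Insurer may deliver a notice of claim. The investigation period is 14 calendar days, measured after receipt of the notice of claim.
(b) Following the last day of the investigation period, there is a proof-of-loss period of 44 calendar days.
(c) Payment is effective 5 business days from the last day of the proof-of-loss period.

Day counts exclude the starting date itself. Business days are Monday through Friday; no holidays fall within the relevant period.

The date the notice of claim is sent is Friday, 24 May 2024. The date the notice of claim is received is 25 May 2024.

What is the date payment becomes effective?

29 July 2024

The last day of the investigation period: 14 calendar days after 25 May 2024 is 8 June 2024.
Adding 44 calendar days to 8 June 2024 gives 22 July 2024, which is the last day of the proof-of-loss period.
The date payment becomes effective: 5 business days after Monday, 22 July 2024, skipping weekends — Jul 23, Jul 24, Jul 25, Jul 26, Jul 29 — lands on Monday, 29 July 2024.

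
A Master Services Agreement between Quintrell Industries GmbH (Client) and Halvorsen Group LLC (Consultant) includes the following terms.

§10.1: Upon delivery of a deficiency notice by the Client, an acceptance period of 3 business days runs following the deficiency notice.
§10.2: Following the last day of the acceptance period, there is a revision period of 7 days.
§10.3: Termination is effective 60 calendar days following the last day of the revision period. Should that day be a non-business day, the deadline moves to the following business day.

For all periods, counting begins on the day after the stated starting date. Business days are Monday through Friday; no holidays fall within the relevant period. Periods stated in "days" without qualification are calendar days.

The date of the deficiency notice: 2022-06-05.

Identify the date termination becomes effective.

The last day of the acceptance period: 3 business days after Sunday, 2022-06-05, skipping weekends — Jun 6, Jun 7, Jun 8 — lands on Wednesday, 2022-06-08.
The last day of the revision period: 2022-06-08 + 7 days = 2022-06-15.
The date termination becomes effective: 2022-06-15 + 60 days = 2022-08-14. That falls on a Sunday, so it rolls to the next business day, Monday, 2022-08-15.

2022-08-15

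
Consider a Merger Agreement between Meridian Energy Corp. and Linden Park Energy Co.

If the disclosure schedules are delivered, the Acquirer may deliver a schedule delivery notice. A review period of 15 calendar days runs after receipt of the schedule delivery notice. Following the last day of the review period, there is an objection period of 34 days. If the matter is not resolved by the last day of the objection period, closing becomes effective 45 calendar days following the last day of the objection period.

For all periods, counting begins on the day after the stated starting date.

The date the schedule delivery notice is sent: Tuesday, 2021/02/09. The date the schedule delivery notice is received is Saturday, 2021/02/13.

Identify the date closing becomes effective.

2021/05/18

Adding 15 calendar days to 2021/02/13 gives 2021/02/28, which is the last day of the review period.
Adding 34 calendar days to 2021/02/28 gives 2021/04/03, which is the last day of the objection period.
Adding 45 calendar days to 2021/04/03 gives 2021/05/18, which is the date closing becomes effective.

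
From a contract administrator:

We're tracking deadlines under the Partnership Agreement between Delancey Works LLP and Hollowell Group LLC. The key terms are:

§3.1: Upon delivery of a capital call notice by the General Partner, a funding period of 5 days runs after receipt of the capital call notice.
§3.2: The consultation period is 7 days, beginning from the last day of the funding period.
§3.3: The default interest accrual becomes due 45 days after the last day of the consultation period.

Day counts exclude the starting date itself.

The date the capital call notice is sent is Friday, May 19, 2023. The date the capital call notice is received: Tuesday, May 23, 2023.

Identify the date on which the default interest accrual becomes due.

July 19, 2023

The last day of the funding period: May 23, 2023 + 5 days = May 28, 2023.
The last day of the consultation period: May 28, 2023 + 7 days = June 4, 2023.
The date on which the default interest accrual becomes due: June 4, 2023 + 45 days = July 19, 2023.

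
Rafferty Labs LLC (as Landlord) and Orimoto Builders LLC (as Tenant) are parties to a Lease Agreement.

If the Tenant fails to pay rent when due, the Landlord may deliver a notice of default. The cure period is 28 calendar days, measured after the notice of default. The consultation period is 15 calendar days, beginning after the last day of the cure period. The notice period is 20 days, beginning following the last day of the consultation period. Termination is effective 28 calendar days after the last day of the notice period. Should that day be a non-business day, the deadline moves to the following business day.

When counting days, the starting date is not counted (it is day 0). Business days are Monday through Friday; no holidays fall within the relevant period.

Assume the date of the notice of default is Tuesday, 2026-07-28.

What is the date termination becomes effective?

2026-10-27

Adding 28 calendar days to 2026-07-28 gives 2026-08-25, which is the last day of the cure period.
The last day of the consultation period: 2026-08-25 + 15 days = 2026-09-09.
The last day of the notice period: 2026-09-09 + 20 days = 2026-09-29.
The date termination becomes effective: 2026-09-29 + 28 days = 2026-10-27. 2026-10-27 is a Tuesday, so no roll-forward applies.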